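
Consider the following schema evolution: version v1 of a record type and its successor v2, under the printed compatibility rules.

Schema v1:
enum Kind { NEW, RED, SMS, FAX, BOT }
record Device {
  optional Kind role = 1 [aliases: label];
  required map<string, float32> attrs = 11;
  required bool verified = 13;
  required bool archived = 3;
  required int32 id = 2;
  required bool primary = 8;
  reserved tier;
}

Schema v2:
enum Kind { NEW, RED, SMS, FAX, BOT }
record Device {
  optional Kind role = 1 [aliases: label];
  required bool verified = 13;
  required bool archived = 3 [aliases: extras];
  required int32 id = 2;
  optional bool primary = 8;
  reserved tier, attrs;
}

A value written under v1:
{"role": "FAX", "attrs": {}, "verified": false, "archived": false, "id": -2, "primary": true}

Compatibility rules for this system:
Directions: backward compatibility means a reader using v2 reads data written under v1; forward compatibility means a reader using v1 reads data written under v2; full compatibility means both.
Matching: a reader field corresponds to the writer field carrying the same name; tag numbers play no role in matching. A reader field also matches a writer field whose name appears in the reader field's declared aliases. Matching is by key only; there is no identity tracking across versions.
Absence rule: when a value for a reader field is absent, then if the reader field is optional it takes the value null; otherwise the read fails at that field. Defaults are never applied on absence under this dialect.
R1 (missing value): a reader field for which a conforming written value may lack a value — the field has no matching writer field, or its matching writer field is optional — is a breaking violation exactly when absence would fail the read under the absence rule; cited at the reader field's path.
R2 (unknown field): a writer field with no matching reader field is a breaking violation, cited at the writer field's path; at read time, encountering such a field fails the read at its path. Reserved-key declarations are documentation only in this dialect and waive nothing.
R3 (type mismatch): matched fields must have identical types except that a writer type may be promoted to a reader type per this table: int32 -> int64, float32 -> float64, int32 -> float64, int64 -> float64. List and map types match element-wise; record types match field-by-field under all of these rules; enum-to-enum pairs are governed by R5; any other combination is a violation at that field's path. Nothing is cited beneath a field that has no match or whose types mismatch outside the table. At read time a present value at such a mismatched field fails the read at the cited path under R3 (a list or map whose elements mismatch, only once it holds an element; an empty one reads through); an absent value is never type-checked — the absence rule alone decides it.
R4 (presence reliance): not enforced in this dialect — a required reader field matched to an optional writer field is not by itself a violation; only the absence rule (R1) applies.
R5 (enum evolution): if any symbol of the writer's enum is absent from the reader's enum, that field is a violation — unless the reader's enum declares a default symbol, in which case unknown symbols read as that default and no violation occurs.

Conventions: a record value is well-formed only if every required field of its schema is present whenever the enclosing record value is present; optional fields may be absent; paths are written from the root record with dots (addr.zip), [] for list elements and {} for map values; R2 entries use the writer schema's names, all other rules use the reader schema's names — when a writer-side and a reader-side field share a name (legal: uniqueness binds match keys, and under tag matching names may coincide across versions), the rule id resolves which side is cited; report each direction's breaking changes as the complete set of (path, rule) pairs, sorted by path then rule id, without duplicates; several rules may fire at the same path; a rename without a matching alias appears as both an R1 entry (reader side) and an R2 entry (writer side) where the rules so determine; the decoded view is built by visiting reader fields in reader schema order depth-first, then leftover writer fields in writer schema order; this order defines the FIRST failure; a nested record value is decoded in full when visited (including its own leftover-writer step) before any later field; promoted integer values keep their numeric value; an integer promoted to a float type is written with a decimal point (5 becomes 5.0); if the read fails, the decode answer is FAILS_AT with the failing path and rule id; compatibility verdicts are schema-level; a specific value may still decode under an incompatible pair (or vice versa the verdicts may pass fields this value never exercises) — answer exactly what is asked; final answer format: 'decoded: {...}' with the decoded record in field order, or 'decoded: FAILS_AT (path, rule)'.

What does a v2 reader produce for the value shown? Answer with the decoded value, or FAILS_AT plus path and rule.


decoded: FAILS_AT (attrs, R2)

each type pair in Device: writer, then reader
decoding the Device value with the v2 reader:
  role := "FAX"
  verified := false
  archived := false
  id := -2
  primary := true
  read fails at attrs under R2 (unknown field)
  => FAILS_AT (attrs, R2)
the rest of the Device diff is inert for this question:
  field primary in record Device: required changed to optional -> a verdict-level change on Device — the shown value reads the same


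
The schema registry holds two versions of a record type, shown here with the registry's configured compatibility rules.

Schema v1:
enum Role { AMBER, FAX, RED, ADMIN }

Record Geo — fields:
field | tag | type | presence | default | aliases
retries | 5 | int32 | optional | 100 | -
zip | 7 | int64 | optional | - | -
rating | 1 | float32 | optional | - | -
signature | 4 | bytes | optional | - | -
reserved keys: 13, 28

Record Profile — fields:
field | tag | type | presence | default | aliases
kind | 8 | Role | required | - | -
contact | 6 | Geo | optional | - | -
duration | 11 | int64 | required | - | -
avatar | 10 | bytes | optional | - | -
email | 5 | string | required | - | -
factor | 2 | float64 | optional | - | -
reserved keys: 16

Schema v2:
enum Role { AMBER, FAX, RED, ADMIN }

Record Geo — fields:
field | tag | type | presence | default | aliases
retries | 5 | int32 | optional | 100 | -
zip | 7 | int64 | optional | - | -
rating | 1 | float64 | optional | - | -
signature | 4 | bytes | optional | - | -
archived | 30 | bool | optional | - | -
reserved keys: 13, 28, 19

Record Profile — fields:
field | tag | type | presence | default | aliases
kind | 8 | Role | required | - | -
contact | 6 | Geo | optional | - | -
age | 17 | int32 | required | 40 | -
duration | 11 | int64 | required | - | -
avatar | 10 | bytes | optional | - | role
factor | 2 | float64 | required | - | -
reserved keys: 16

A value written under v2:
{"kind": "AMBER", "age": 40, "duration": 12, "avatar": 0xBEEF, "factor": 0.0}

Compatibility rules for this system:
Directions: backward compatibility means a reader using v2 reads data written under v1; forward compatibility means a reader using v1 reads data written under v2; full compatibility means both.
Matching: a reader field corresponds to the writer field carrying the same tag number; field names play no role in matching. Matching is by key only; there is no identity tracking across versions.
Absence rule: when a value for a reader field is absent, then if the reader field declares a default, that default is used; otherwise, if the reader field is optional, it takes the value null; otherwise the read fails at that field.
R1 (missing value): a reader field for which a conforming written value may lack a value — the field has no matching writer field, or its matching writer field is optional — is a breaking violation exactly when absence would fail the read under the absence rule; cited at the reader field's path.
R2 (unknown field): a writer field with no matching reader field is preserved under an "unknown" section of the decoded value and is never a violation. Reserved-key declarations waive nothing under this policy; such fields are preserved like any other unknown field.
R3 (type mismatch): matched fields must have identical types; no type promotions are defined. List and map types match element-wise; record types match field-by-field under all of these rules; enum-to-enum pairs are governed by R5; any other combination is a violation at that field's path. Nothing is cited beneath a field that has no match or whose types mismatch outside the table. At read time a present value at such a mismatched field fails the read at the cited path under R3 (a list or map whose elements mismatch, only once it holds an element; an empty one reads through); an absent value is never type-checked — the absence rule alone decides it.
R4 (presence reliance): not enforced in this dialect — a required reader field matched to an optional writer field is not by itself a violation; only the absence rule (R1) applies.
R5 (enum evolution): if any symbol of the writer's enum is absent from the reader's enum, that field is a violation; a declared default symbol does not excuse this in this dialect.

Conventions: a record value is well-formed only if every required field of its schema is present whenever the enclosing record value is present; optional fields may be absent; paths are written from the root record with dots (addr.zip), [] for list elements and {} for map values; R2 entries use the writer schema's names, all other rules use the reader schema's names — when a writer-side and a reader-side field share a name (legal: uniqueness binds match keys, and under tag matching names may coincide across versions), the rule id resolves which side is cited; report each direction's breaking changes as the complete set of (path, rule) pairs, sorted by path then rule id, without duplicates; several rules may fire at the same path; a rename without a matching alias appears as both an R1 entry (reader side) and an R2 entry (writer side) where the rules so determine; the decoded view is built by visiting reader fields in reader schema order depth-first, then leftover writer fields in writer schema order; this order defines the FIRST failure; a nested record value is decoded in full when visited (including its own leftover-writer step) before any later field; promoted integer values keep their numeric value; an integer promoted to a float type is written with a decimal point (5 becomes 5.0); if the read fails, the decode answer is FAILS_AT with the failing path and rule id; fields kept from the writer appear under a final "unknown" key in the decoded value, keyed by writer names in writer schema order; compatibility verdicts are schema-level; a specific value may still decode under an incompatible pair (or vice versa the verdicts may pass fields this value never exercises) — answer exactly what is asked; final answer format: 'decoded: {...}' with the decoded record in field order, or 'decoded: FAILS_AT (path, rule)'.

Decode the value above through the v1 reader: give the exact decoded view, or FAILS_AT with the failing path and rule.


decoded: FAILS_AT (email, R1)

arrows below run writer -> reader for Profile
decode (reader v1):
  kind := "AMBER"
  contact := null (absent, optional -> null)
  duration := 12
  avatar := 0xBEEF
  read fails at email under R1 (no fill)
  => FAILS_AT (email, R1)
diffs on Profile not affecting the asked answer:
  added field archived to record Geo: optional bool, tag 30 (in v2 it sits last) -> inert under this dialect — no rule fires on Profile and the result does not move
  added field age to record Profile: required int32, tag 17, default 40 (in v2 it sits immediately before duration) -> inert under this dialect — no rule fires on Profile and the result does not move
  field rating in record Geo: type float32 changed to float64 -> matters for Profile compatibility verdicts, not for this value's decode
  field factor in record Profile: optional changed to required -> matters for Profile compatibility verdicts, not for this value's decode


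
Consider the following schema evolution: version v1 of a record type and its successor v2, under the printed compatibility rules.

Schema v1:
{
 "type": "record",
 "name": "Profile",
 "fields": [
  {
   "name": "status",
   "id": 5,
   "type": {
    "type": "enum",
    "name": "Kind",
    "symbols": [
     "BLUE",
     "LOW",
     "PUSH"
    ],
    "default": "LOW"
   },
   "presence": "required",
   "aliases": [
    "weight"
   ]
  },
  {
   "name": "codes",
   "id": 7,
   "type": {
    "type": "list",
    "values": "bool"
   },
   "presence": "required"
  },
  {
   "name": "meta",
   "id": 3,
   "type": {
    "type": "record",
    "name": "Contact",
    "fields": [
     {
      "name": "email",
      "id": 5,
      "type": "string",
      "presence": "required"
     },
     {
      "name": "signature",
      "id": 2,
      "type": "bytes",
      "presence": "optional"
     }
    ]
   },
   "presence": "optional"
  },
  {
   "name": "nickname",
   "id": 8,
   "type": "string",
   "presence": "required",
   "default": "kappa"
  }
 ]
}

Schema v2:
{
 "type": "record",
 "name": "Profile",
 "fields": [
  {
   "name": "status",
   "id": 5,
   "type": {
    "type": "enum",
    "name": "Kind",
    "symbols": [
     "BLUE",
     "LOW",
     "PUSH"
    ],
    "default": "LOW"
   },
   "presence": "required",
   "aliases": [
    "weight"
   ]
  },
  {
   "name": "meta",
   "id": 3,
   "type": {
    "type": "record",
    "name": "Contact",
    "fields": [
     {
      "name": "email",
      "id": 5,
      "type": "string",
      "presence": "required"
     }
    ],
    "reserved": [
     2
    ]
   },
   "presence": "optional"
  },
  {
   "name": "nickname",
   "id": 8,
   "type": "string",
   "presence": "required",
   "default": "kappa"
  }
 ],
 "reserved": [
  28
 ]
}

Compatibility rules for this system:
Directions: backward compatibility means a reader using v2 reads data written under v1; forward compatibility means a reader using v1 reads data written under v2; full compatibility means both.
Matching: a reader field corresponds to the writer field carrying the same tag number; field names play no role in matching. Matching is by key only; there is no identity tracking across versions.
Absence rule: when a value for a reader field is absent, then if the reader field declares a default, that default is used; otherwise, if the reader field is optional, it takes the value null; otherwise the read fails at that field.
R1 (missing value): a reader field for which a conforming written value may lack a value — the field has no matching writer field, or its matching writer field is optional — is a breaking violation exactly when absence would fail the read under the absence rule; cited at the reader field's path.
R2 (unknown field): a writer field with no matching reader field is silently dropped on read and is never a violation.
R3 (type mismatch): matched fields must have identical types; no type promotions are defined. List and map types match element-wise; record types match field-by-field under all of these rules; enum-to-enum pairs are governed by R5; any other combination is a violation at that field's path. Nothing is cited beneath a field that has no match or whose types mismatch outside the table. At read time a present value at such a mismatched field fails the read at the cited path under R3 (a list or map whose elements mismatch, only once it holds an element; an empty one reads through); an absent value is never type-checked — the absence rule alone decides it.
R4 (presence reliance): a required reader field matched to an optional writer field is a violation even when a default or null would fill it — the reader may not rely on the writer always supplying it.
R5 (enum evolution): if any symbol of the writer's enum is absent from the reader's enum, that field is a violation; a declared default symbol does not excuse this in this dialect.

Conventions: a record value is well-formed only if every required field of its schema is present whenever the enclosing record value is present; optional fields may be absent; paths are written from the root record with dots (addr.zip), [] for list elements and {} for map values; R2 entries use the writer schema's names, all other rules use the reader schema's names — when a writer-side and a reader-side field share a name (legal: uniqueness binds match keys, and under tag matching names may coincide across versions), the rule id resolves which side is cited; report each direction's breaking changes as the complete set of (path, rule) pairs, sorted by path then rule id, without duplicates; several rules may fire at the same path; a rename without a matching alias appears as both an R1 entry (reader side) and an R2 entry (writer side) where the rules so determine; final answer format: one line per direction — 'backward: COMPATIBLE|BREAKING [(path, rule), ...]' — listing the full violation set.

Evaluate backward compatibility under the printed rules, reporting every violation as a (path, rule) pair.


backward: COMPATIBLE []

the writer's type comes first in each Profile pair
checking backward for Profile: reader v2 against writer v1:
  status: Kind -> Kind, writer required; from status
  meta: Contact -> Contact, writer optional; from meta
  nickname: string -> string, writer required; from nickname
  codes (writer side), unknown to reader
  meta.email: string -> string, writer required; from meta.email
  meta.signature (writer side), unknown to reader
  => backward verdict for Profile: COMPATIBLE, no violations
remaining Profile differences; none change what is asked:
  removed field codes from record Profile -> affects forward compatibility only, which is not asked
  removed field signature from record Contact (its key 2 joins the reserved list) -> inert for the asked Profile verdict: nothing fires


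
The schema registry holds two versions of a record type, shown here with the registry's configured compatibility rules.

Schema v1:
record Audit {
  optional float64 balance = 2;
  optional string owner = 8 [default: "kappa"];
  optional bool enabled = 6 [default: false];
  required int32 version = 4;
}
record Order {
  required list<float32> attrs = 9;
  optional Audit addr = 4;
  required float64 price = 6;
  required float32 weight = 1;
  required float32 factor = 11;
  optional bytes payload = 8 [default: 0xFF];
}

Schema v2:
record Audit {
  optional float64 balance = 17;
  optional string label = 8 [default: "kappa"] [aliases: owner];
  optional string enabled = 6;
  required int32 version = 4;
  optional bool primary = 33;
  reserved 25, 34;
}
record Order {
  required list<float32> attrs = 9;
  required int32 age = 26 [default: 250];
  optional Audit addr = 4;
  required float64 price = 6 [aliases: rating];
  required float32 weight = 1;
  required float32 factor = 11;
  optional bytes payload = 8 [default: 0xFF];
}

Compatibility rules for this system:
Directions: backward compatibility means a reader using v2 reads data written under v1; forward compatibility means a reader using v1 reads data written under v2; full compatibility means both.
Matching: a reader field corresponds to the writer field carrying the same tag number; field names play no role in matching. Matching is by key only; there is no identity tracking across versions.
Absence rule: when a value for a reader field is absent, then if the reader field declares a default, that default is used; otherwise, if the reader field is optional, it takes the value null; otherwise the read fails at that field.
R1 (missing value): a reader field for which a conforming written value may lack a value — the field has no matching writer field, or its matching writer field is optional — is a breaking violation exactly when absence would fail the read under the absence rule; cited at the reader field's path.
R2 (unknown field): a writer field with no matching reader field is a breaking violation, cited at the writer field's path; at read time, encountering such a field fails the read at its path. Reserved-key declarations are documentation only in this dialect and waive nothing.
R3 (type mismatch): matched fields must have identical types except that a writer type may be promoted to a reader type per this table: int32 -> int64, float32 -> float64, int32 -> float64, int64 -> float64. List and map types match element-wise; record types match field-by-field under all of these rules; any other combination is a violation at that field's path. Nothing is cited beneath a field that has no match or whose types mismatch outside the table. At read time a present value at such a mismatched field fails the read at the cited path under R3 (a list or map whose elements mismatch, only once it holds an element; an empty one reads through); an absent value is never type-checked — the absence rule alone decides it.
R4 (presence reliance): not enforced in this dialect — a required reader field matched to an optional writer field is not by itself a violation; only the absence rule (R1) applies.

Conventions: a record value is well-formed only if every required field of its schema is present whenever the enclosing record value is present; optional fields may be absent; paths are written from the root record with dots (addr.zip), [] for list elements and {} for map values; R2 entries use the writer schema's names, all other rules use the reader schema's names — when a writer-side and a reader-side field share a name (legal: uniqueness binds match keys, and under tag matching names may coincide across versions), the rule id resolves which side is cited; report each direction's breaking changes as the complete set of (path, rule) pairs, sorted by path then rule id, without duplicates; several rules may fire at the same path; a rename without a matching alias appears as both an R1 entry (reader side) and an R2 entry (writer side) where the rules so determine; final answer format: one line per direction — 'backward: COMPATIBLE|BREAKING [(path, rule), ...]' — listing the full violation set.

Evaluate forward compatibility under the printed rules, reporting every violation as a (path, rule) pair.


the writer's type comes first in each Order pair
checking forward for Order: reader v1 against writer v2:
  attrs: list<float32> -> list<float32>, writer required; from attrs
  addr: Audit -> Audit, writer optional; from addr
  price: float64 -> float64, writer required; from price
  weight: float32 -> float32, writer required; from weight
  factor: float32 -> float32, writer required; from factor
  payload: bytes -> bytes, writer optional; from payload
  leftover writer field: age
  addr.balance has no writer counterpart
  addr.owner: string -> string, writer optional; from addr.label
  addr.enabled: string -> bool, writer optional; from addr.enabled
  addr.version: int32 -> int32, writer required; from addr.version
  leftover writer field: addr.balance
  leftover writer field: addr.primary
  breaking: (addr.balance, R2)
  breaking: (addr.enabled, R3)
  breaking: (addr.primary, R2)
  breaking: (age, R2)
  => forward: BREAKING (4)
the other Order changes do not affect what is asked:
  renamed field owner to label in record Audit (alias owner declared on the renamed field) -> triggers nothing under Order's printed rules — same verdict

forward: BREAKING [(addr.balance, R2), (addr.enabled, R3), (addr.primary, R2), (age, R2)]


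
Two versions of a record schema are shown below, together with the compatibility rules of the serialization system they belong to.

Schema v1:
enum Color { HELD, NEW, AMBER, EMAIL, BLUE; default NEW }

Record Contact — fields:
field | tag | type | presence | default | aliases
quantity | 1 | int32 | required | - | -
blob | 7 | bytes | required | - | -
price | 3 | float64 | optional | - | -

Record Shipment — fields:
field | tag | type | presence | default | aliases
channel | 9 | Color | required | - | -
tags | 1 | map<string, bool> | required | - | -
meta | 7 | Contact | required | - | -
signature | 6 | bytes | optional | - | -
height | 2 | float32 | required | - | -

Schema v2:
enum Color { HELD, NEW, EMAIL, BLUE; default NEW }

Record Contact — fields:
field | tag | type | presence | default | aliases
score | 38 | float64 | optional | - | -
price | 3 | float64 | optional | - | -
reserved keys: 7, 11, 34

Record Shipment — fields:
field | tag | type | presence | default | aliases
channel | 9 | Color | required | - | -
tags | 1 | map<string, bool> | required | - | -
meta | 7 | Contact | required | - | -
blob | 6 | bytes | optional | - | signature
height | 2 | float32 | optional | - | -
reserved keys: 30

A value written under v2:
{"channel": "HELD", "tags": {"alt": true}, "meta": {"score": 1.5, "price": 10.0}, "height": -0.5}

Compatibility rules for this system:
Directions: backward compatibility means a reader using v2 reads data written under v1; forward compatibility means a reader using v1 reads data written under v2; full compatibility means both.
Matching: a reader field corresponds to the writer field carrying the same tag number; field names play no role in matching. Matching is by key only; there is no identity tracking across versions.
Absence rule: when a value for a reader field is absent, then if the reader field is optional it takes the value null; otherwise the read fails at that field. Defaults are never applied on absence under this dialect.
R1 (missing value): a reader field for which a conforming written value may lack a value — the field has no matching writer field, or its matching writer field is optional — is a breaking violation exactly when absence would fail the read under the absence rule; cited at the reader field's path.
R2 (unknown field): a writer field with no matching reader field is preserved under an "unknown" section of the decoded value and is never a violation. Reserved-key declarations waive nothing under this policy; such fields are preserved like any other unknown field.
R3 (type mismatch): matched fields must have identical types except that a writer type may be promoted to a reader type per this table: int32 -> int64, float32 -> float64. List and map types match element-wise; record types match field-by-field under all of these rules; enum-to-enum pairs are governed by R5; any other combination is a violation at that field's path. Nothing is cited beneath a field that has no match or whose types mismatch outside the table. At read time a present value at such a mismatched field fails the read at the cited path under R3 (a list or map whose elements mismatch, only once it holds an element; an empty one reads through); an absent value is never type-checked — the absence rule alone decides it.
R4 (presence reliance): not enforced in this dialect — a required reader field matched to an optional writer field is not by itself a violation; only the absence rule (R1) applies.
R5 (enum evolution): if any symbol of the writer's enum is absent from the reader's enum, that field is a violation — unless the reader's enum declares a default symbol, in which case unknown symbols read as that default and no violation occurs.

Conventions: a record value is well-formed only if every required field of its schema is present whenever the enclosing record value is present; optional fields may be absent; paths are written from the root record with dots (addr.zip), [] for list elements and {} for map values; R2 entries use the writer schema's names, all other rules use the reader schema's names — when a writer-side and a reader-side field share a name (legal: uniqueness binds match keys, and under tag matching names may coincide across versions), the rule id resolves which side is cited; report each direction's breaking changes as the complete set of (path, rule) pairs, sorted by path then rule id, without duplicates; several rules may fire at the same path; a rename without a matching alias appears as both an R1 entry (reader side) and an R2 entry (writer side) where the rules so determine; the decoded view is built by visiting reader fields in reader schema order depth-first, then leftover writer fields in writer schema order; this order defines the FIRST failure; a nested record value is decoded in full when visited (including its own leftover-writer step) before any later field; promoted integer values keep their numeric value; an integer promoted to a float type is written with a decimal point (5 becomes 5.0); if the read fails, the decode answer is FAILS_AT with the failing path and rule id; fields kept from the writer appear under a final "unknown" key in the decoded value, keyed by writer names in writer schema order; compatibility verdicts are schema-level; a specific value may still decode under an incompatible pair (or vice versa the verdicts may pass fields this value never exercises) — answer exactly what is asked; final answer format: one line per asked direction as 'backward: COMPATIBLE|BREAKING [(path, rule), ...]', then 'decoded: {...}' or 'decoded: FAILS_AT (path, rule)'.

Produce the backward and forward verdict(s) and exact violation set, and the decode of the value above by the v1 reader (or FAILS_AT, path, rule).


backward: COMPATIBLE []; forward: BREAKING [(height, R1), (meta.blob, R1), (meta.quantity, R1)]; decoded: FAILS_AT (meta.quantity, R1)

arrows below run writer -> reader for Shipment
backward analysis of Shipment with v2 as reader and v1 as writer:
  channel: paired with writer channel (Color -> Color; writer required)
  tags: paired with writer tags (map<string, bool> -> map<string, bool>; writer required)
  meta: paired with writer meta (Contact -> Contact; writer required)
  blob: paired with writer signature (bytes -> bytes; writer optional)
  height: paired with writer height (float32 -> float32; writer required)
  meta.score: no writer match
  meta.price: paired with writer meta.price (float64 -> float64; writer optional)
  meta.quantity (writer side), unknown to reader
  meta.blob (writer side), unknown to reader
  => backward verdict for Shipment: COMPATIBLE, no violations
forward analysis of Shipment with v1 as reader and v2 as writer:
  channel: paired with writer channel (Color -> Color; writer required)
  tags: paired with writer tags (map<string, bool> -> map<string, bool>; writer required)
  meta: paired with writer meta (Contact -> Contact; writer required)
  signature: paired with writer blob (bytes -> bytes; writer optional)
  height: paired with writer height (float32 -> float32; writer optional)
  meta.quantity: no writer match
  meta.blob: no writer match
  meta.price: paired with writer meta.price (float64 -> float64; writer optional)
  meta.score (writer side), unknown to reader
  violation R1 at height
  violation R1 at meta.blob
  violation R1 at meta.quantity
  => forward: BREAKING (3)
decode (reader v1):
  channel := "HELD"
  tags := {"alt": true}
  read fails at meta.quantity under R1 (no fill)
  => FAILS_AT (meta.quantity, R1)


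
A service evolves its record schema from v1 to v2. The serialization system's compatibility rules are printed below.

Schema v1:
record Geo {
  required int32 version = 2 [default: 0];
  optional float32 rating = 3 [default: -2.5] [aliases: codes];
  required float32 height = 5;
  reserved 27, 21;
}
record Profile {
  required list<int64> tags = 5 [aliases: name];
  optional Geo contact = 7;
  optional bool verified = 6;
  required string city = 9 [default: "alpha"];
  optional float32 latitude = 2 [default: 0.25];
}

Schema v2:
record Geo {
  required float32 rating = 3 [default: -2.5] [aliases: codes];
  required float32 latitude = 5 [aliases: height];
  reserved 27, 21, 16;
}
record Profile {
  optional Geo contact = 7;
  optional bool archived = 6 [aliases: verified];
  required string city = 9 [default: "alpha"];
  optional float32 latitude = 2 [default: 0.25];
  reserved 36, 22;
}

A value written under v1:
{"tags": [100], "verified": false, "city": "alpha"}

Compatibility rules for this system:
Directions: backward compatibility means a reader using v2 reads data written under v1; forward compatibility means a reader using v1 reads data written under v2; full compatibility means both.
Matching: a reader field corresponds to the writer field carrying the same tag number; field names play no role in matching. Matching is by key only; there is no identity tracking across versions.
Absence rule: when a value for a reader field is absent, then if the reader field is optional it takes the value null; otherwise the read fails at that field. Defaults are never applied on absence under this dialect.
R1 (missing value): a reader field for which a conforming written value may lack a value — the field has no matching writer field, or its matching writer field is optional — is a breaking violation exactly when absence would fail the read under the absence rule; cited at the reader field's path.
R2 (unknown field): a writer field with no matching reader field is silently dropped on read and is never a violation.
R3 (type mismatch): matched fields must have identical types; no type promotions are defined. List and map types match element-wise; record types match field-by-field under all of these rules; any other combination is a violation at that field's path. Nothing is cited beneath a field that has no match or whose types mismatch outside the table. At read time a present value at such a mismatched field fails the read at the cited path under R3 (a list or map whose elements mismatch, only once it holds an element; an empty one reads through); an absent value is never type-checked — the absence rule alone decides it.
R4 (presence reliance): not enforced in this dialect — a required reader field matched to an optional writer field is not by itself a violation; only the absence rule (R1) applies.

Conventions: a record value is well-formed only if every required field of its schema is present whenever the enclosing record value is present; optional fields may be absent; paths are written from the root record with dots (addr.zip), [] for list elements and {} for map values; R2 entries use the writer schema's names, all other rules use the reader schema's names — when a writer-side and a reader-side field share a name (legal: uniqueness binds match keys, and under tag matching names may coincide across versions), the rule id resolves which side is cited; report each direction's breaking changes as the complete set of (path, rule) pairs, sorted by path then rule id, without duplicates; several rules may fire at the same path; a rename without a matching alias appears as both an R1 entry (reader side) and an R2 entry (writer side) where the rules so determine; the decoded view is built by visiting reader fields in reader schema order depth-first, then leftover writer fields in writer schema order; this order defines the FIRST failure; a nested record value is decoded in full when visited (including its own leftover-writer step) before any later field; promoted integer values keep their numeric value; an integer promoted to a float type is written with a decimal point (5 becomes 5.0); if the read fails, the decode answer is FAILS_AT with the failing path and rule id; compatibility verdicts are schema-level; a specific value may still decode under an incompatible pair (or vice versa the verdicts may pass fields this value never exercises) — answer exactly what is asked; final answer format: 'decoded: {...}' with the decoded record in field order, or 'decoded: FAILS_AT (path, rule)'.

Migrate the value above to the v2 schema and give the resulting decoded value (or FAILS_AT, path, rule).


each type pair in Profile: writer, then reader
decode walk for Profile under reader schema v2:
  contact := null (absent, optional -> null)
  archived := false (from writer verified)
  city := "alpha"
  latitude := null (absent, optional -> null)
  writer tags: unknown -> dropped
  => decoded: {"contact": null, "archived": false, "city": "alpha", "latitude": null}
diffs on Profile not affecting the asked answer:
  field rating in record Geo: optional changed to required -> changes Profile's schema-level verdicts only — the decode of this value is the same
  renamed field height to latitude in record Geo (alias height declared on the renamed field) -> no rule fires on it and the decoded Profile view is identical with or without it
  removed field version from record Geo -> changes Profile's schema-level verdicts only — the decode of this value is the same

decoded: {"contact": null, "archived": false, "city": "alpha", "latitude": null}


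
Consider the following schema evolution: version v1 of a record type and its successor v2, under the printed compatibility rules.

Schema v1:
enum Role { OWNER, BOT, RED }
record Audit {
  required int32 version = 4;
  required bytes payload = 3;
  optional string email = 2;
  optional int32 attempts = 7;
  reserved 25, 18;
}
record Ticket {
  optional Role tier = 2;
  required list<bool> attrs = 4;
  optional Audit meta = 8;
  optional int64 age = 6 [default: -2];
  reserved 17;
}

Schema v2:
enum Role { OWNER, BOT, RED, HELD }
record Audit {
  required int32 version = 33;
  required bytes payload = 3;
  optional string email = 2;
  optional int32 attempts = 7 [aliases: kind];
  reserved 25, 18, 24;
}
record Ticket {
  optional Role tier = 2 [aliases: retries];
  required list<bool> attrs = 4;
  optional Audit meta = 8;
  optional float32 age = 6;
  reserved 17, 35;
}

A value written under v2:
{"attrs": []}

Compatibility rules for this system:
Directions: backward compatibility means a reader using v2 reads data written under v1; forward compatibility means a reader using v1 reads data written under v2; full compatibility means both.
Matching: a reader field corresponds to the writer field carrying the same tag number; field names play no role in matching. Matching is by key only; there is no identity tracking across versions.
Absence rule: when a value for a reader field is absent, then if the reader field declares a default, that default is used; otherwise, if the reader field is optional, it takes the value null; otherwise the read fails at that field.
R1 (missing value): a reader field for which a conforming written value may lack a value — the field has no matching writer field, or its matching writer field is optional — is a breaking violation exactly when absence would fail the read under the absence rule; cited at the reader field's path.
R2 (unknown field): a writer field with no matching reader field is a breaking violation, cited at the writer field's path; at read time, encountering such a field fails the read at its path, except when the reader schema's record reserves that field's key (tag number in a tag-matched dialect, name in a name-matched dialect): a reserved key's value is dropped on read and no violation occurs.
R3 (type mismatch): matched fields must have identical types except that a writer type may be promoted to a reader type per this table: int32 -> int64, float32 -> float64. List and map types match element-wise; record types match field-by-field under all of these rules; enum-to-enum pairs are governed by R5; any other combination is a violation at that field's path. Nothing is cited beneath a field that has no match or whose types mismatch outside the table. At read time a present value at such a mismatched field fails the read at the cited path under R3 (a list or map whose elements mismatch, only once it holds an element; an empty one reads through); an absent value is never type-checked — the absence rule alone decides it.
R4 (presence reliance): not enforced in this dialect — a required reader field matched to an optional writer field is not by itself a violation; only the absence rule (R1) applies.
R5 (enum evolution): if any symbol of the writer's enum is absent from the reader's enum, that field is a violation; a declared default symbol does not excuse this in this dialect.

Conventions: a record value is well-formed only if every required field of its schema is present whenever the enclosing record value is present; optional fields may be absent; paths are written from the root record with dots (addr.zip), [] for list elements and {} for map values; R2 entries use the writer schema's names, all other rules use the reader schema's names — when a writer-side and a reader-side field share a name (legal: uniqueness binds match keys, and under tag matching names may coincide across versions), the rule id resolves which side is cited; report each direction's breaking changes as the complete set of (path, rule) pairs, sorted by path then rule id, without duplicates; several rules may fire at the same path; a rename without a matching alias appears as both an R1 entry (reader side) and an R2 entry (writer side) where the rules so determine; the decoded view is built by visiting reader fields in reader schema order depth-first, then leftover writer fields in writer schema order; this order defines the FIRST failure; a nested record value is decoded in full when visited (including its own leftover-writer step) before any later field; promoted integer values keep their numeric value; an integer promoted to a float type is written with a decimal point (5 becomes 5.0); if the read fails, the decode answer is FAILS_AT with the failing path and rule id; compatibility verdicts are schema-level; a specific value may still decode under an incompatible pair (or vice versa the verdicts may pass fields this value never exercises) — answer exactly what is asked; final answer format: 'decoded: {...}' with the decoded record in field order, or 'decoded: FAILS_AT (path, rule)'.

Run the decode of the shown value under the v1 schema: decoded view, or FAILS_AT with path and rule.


arrows below run writer -> reader for Ticket
decode (reader v1):
  tier := null (not supplied -> null)
  attrs := []
  meta := null (not supplied -> null)
  age := -2 (no value, default fills)
  => decoded: {"tier": null, "attrs": [], "meta": null, "age": -2}
ruling out the remaining Ticket differences:
  field age in record Ticket: type int64 changed to float32 (its default is dropped) -> shifts the Ticket verdicts, not this decode
  field version in record Audit: tag 4 changed to 33 -> shifts the Ticket verdicts, not this decode
  enum Role (field tier in record Ticket): symbol HELD added -> shifts the Ticket verdicts, not this decode

decoded: {"tier": null, "attrs": [], "meta": null, "age": -2}
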